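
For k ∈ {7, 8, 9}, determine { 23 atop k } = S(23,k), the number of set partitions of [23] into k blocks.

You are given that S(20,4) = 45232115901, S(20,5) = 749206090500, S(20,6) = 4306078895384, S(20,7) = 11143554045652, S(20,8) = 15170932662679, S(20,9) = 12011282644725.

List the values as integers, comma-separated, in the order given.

row 21: T[21][5]=5·749206090500+45232115901=3791262568401  T[21][6]=6·4306078895384+749206090500=26585679462804  T[21][7]=7·11143554045652+4306078895384=82310957214948  T[21][8]=8·15170932662679+11143554045652=132511015347084  T[21][9]=9·12011282644725+15170932662679=123272476465204
row 22: T[22][6]=6·26585679462804+3791262568401=163305339345225  T[22][7]=7·82310957214948+26585679462804=602762379967440  T[22][8]=8·132511015347084+82310957214948=1142399079991620  T[22][9]=9·123272476465204+132511015347084=1241963303533920
row 23: T[23][7]=7·602762379967440+163305339345225=4382641999117305  T[23][8]=8·1142399079991620+602762379967440=9741955019900400  T[23][9]=9·1241963303533920+1142399079991620=12320068811796900
Read S(23,7) = 4382641999117305, S(23,8) = 9741955019900400, S(23,9) = 12320068811796900.

4382641999117305, 9741955019900400, 12320068811796900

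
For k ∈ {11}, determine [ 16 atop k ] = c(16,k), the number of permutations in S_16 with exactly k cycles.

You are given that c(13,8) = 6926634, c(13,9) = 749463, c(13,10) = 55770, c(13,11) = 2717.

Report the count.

78558480

row 14: T[14][9]=13·749463+6926634=16669653  T[14][10]=13·55770+749463=1474473  T[14][11]=13·2717+55770=91091
row 15: T[15][10]=14·1474473+16669653=37312275  T[15][11]=14·91091+1474473=2749747
row 16: T[16][11]=15·2749747+37312275=78558480
Read c(16,11) = 78558480.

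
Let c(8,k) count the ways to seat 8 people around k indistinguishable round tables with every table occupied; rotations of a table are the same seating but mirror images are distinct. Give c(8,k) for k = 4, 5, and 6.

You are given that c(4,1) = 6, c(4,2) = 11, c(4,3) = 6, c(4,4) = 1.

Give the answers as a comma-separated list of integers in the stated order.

6769, 1960, 322

i=5: T(5,1)=0+4·6=24 | T(5,2)=6+4·11=50 | T(5,3)=11+4·6=35 | T(5,4)=6+4·1=10 | T(5,5)=1+4·0=1
i=6: T(6,2)=24+5·50=274 | T(6,3)=50+5·35=225 | T(6,4)=35+5·10=85 | T(6,5)=10+5·1=15 | T(6,6)=1+5·0=1
i=7: T(7,3)=274+6·225=1624 | T(7,4)=225+6·85=735 | T(7,5)=85+6·15=175 | T(7,6)=15+6·1=21
i=8: T(8,4)=1624+7·735=6769 | T(8,5)=735+7·175=1960 | T(8,6)=175+7·21=322
Read c(8,4) = 6769, c(8,5) = 1960, c(8,6) = 322.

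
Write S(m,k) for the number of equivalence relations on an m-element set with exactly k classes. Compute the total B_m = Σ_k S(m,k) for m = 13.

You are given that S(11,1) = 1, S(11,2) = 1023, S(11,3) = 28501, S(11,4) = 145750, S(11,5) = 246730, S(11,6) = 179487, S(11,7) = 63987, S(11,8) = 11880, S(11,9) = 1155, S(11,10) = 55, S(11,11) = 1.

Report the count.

27644437

row 12: T[12][1]=1·1+0=1  T[12][2]=2·1023+1=2047  T[12][3]=3·28501+1023=86526  T[12][4]=4·145750+28501=611501  T[12][5]=5·246730+145750=1379400  T[12][6]=6·179487+246730=1323652  T[12][7]=7·63987+179487=627396  T[12][8]=8·11880+63987=159027  T[12][9]=9·1155+11880=22275  T[12][10]=10·55+1155=1705  T[12][11]=11·1+55=66  T[12][12]=12·0+1=1
row 13: T[13][1]=1·1+0=1  T[13][2]=2·2047+1=4095  T[13][3]=3·86526+2047=261625  T[13][4]=4·611501+86526=2532530  T[13][5]=5·1379400+611501=7508501  T[13][6]=6·1323652+1379400=9321312  T[13][7]=7·627396+1323652=5715424  T[13][8]=8·159027+627396=1899612  T[13][9]=9·22275+159027=359502  T[13][10]=10·1705+22275=39325  T[13][11]=11·66+1705=2431  T[13][12]=12·1+66=78  T[13][13]=13·0+1=1
B_13 = ΣS(13,k) = 1+4095+261625+2532530+7508501+9321312+5715424+1899612+359502+39325+2431+78+1 = 27644437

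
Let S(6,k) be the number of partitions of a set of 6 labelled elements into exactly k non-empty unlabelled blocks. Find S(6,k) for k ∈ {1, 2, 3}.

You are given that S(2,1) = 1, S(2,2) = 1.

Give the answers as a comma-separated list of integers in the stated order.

i=3: T(3,1)=0+1·1=1 | T(3,2)=1+2·1=3 | T(3,3)=1+3·0=1
i=4: T(4,1)=0+1·1=1 | T(4,2)=1+2·3=7 | T(4,3)=3+3·1=6
i=5: T(5,1)=0+1·1=1 | T(5,2)=1+2·7=15 | T(5,3)=7+3·6=25
i=6: T(6,1)=0+1·1=1 | T(6,2)=1+2·15=31 | T(6,3)=15+3·25=90
Read S(6,1) = 1, S(6,2) = 31, S(6,3) = 90.

1, 31, 90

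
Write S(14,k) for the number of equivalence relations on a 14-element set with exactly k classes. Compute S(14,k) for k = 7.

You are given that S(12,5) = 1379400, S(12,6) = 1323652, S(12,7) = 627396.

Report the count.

49329280

i=13: T(13,6)=1379400+6·1323652=9321312 | T(13,7)=1323652+7·627396=5715424
i=14: T(14,7)=9321312+7·5715424=49329280
Read S(14,7) = 49329280.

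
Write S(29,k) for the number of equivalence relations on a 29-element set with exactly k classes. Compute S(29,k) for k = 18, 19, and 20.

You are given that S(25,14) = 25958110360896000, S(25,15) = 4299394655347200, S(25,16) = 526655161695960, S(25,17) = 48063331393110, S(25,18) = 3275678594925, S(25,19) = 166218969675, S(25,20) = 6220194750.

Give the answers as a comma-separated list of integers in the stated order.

2598531274376323650, 239332331869053150, 17110181160972900

@26  (26,15):4299394655347200·15+25958110360896000→90449030191104000, (26,16):526655161695960·16+4299394655347200→12725877242482560, (26,17):48063331393110·17+526655161695960→1343731795378830, (26,18):3275678594925·18+48063331393110→107025546101760, (26,19):166218969675·19+3275678594925→6433839018750, (26,20):6220194750·20+166218969675→290622864675
@27  (27,16):12725877242482560·16+90449030191104000→294063066070824960, (27,17):1343731795378830·17+12725877242482560→35569317763922670, (27,18):107025546101760·18+1343731795378830→3270191625210510, (27,19):6433839018750·19+107025546101760→229268487458010, (27,20):290622864675·20+6433839018750→12246296312250
@28  (28,17):35569317763922670·17+294063066070824960→898741468057510350, (28,18):3270191625210510·18+35569317763922670→94432767017711850, (28,19):229268487458010·19+3270191625210510→7626292886912700, (28,20):12246296312250·20+229268487458010→474194413703010
@29  (29,18):94432767017711850·18+898741468057510350→2598531274376323650, (29,19):7626292886912700·19+94432767017711850→239332331869053150, (29,20):474194413703010·20+7626292886912700→17110181160972900
Read S(29,18) = 2598531274376323650, S(29,19) = 239332331869053150, S(29,20) = 17110181160972900.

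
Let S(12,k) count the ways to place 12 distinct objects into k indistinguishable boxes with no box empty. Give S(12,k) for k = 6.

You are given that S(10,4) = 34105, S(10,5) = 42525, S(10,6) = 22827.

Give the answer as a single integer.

i=11: T(11,5)=34105+5·42525=246730 | T(11,6)=42525+6·22827=179487
i=12: T(12,6)=246730+6·179487=1323652
Read S(12,6) = 1323652.

1323652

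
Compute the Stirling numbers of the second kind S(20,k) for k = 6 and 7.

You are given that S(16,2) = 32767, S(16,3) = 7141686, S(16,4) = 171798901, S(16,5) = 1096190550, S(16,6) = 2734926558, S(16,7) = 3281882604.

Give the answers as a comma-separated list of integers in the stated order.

r17: T_17,3=3×7141686+32767=21457825; T_17,4=4×171798901+7141686=694337290; T_17,5=5×1096190550+171798901=5652751651; T_17,6=6×2734926558+1096190550=17505749898; T_17,7=7×3281882604+2734926558=25708104786
r18: T_18,4=4×694337290+21457825=2798806985; T_18,5=5×5652751651+694337290=28958095545; T_18,6=6×17505749898+5652751651=110687251039; T_18,7=7×25708104786+17505749898=197462483400
r19: T_19,5=5×28958095545+2798806985=147589284710; T_19,6=6×110687251039+28958095545=693081601779; T_19,7=7×197462483400+110687251039=1492924634839
r20: T_20,6=6×693081601779+147589284710=4306078895384; T_20,7=7×1492924634839+693081601779=11143554045652
Read S(20,6) = 4306078895384, S(20,7) = 11143554045652.

4306078895384, 11143554045652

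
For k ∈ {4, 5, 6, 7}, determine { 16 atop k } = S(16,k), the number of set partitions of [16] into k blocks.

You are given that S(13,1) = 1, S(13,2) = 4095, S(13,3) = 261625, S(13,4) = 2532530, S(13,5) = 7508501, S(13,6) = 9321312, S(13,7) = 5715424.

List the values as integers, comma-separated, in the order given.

r14: T_14,2=2×4095+1=8191; T_14,3=3×261625+4095=788970; T_14,4=4×2532530+261625=10391745; T_14,5=5×7508501+2532530=40075035; T_14,6=6×9321312+7508501=63436373; T_14,7=7×5715424+9321312=49329280
r15: T_15,3=3×788970+8191=2375101; T_15,4=4×10391745+788970=42355950; T_15,5=5×40075035+10391745=210766920; T_15,6=6×63436373+40075035=420693273; T_15,7=7×49329280+63436373=408741333
r16: T_16,4=4×42355950+2375101=171798901; T_16,5=5×210766920+42355950=1096190550; T_16,6=6×420693273+210766920=2734926558; T_16,7=7×408741333+420693273=3281882604
Read S(16,4) = 171798901, S(16,5) = 1096190550, S(16,6) = 2734926558, S(16,7) = 3281882604.

171798901, 1096190550, 2734926558, 3281882604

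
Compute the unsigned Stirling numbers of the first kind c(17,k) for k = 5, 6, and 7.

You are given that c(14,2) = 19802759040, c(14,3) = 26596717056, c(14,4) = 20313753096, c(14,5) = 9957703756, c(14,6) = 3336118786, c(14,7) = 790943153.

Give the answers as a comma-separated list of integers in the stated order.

48366009233424, 18861567058880, 5374523477960

r15: T_15,3=14×26596717056+19802759040=392156797824; T_15,4=14×20313753096+26596717056=310989260400; T_15,5=14×9957703756+20313753096=159721605680; T_15,6=14×3336118786+9957703756=56663366760; T_15,7=14×790943153+3336118786=14409322928
r16: T_16,4=15×310989260400+392156797824=5056995703824; T_16,5=15×159721605680+310989260400=2706813345600; T_16,6=15×56663366760+159721605680=1009672107080; T_16,7=15×14409322928+56663366760=272803210680
r17: T_17,5=16×2706813345600+5056995703824=48366009233424; T_17,6=16×1009672107080+2706813345600=18861567058880; T_17,7=16×272803210680+1009672107080=5374523477960
Read c(17,5) = 48366009233424, c(17,6) = 18861567058880, c(17,7) = 5374523477960.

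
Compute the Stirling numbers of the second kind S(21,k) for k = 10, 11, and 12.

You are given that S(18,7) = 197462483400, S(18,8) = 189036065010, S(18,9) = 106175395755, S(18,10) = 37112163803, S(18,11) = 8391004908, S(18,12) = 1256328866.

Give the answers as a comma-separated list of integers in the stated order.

71187132291275, 26826851689001, 6833042030178

@19  (19,8):189036065010·8+197462483400→1709751003480, (19,9):106175395755·9+189036065010→1144614626805, (19,10):37112163803·10+106175395755→477297033785, (19,11):8391004908·11+37112163803→129413217791, (19,12):1256328866·12+8391004908→23466951300
@20  (20,9):1144614626805·9+1709751003480→12011282644725, (20,10):477297033785·10+1144614626805→5917584964655, (20,11):129413217791·11+477297033785→1900842429486, (20,12):23466951300·12+129413217791→411016633391
@21  (21,10):5917584964655·10+12011282644725→71187132291275, (21,11):1900842429486·11+5917584964655→26826851689001, (21,12):411016633391·12+1900842429486→6833042030178
Read S(21,10) = 71187132291275, S(21,11) = 26826851689001, S(21,12) = 6833042030178.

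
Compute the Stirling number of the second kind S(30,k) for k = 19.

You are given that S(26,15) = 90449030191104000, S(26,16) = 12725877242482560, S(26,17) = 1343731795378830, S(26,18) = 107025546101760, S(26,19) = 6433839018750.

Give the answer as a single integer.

7145845579888333500

i=27: T(27,16)=90449030191104000+16·12725877242482560=294063066070824960 | T(27,17)=12725877242482560+17·1343731795378830=35569317763922670 | T(27,18)=1343731795378830+18·107025546101760=3270191625210510 | T(27,19)=107025546101760+19·6433839018750=229268487458010
i=28: T(28,17)=294063066070824960+17·35569317763922670=898741468057510350 | T(28,18)=35569317763922670+18·3270191625210510=94432767017711850 | T(28,19)=3270191625210510+19·229268487458010=7626292886912700
i=29: T(29,18)=898741468057510350+18·94432767017711850=2598531274376323650 | T(29,19)=94432767017711850+19·7626292886912700=239332331869053150
i=30: T(30,19)=2598531274376323650+19·239332331869053150=7145845579888333500
Read S(30,19) = 7145845579888333500.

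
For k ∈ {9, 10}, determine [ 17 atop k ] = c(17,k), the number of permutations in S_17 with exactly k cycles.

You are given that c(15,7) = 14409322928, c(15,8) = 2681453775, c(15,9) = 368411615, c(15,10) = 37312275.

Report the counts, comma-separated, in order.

185953177553, 23057159840

row 16: T[16][8]=15·2681453775+14409322928=54631129553  T[16][9]=15·368411615+2681453775=8207628000  T[16][10]=15·37312275+368411615=928095740
row 17: T[17][9]=16·8207628000+54631129553=185953177553  T[17][10]=16·928095740+8207628000=23057159840
Read c(17,9) = 185953177553, c(17,10) = 23057159840.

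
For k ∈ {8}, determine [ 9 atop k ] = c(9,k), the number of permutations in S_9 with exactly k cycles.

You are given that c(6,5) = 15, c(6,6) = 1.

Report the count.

36

@7  (7,6):1·6+15→21, (7,7):0·6+1→1
@8  (8,7):1·7+21→28, (8,8):0·7+1→1
@9  (9,8):1·8+28→36
Read c(9,8) = 36.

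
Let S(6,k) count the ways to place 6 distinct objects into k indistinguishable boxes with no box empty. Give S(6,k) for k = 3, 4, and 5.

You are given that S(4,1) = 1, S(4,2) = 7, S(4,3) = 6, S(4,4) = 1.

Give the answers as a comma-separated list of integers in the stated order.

i=5: T(5,2)=1+2·7=15 | T(5,3)=7+3·6=25 | T(5,4)=6+4·1=10 | T(5,5)=1+5·0=1
i=6: T(6,3)=15+3·25=90 | T(6,4)=25+4·10=65 | T(6,5)=10+5·1=15
Read S(6,3) = 90, S(6,4) = 65, S(6,5) = 15.

90, 65, 15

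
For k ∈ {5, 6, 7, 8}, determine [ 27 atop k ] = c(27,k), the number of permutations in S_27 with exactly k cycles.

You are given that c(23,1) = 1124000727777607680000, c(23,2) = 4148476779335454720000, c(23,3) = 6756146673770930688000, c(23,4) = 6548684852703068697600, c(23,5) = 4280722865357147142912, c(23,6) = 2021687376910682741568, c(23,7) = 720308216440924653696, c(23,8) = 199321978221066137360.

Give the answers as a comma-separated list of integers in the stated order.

r24: T_24,2=23×4148476779335454720000+1124000727777607680000=96538966652493066240000; T_24,3=23×6756146673770930688000+4148476779335454720000=159539850276066860544000; T_24,4=23×6548684852703068697600+6756146673770930688000=157375898285941510732800; T_24,5=23×4280722865357147142912+6548684852703068697600=105005310755917452984576; T_24,6=23×2021687376910682741568+4280722865357147142912=50779532534302850198976; T_24,7=23×720308216440924653696+2021687376910682741568=18588776355051949776576; T_24,8=23×199321978221066137360+720308216440924653696=5304713715525445812976
r25: T_25,3=24×159539850276066860544000+96538966652493066240000=3925495373278097719296000; T_25,4=24×157375898285941510732800+159539850276066860544000=3936561409138663118131200; T_25,5=24×105005310755917452984576+157375898285941510732800=2677503356427960382362624; T_25,6=24×50779532534302850198976+105005310755917452984576=1323714091579185857760000; T_25,7=24×18588776355051949776576+50779532534302850198976=496910165055549644836800; T_25,8=24×5304713715525445812976+18588776355051949776576=145901905527662649288000
r26: T_26,4=25×3936561409138663118131200+3925495373278097719296000=102339530601744675672576000; T_26,5=25×2677503356427960382362624+3936561409138663118131200=70874145319837672677196800; T_26,6=25×1323714091579185857760000+2677503356427960382362624=35770355645907606826362624; T_26,7=25×496910165055549644836800+1323714091579185857760000=13746468217967926978680000; T_26,8=25×145901905527662649288000+496910165055549644836800=4144457803247115877036800
r27: T_27,5=26×70874145319837672677196800+102339530601744675672576000=1945067308917524165279692800; T_27,6=26×35770355645907606826362624+70874145319837672677196800=1000903392113435450162625024; T_27,7=26×13746468217967926978680000+35770355645907606826362624=393178529313073708272042624; T_27,8=26×4144457803247115877036800+13746468217967926978680000=121502371102392939781636800
Read c(27,5) = 1945067308917524165279692800, c(27,6) = 1000903392113435450162625024, c(27,7) = 393178529313073708272042624, c(27,8) = 121502371102392939781636800.

1945067308917524165279692800, 1000903392113435450162625024, 393178529313073708272042624, 121502371102392939781636800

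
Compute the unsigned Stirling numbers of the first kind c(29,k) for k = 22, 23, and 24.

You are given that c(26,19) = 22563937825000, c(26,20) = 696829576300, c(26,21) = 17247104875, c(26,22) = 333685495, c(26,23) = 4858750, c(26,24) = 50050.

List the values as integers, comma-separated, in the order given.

i=27: T(27,20)=22563937825000+26·696829576300=40681506808800 | T(27,21)=696829576300+26·17247104875=1145254303050 | T(27,22)=17247104875+26·333685495=25922927745 | T(27,23)=333685495+26·4858750=460012995 | T(27,24)=4858750+26·50050=6160050
i=28: T(28,21)=40681506808800+27·1145254303050=71603372991150 | T(28,22)=1145254303050+27·25922927745=1845173352165 | T(28,23)=25922927745+27·460012995=38343278610 | T(28,24)=460012995+27·6160050=626334345
i=29: T(29,22)=71603372991150+28·1845173352165=123268226851770 | T(29,23)=1845173352165+28·38343278610=2918785153245 | T(29,24)=38343278610+28·626334345=55880640270
Read c(29,22) = 123268226851770, c(29,23) = 2918785153245, c(29,24) = 55880640270.

123268226851770, 2918785153245, 55880640270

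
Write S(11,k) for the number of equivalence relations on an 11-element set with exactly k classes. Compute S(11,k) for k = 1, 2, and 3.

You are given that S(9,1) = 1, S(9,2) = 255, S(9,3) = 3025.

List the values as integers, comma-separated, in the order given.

1, 1023, 28501

r10: T_10,1=1×1+0=1; T_10,2=2×255+1=511; T_10,3=3×3025+255=9330
r11: T_11,1=1×1+0=1; T_11,2=2×511+1=1023; T_11,3=3×9330+511=28501
Read S(11,1) = 1, S(11,2) = 1023, S(11,3) = 28501.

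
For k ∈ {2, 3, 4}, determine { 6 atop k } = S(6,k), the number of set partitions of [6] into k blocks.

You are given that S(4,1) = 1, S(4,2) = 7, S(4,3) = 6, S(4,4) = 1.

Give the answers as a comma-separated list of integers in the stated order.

row 5: T[5][1]=1·1+0=1  T[5][2]=2·7+1=15  T[5][3]=3·6+7=25  T[5][4]=4·1+6=10
row 6: T[6][2]=2·15+1=31  T[6][3]=3·25+15=90  T[6][4]=4·10+25=65
Read S(6,2) = 31, S(6,3) = 90, S(6,4) = 65.

31, 90, 65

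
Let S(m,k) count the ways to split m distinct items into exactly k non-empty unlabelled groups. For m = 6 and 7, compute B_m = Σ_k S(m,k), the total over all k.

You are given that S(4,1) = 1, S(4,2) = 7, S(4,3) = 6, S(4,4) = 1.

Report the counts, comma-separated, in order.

203, 877

[5] T[5,1]:1*1+0=1 · T[5,2]:2*7+1=15 · T[5,3]:3*6+7=25 · T[5,4]:4*1+6=10 · T[5,5]:5*0+1=1
[6] T[6,1]:1*1+0=1 · T[6,2]:2*15+1=31 · T[6,3]:3*25+15=90 · T[6,4]:4*10+25=65 · T[6,5]:5*1+10=15 · T[6,6]:6*0+1=1
[7] T[7,1]:1*1+0=1 · T[7,2]:2*31+1=63 · T[7,3]:3*90+31=301 · T[7,4]:4*65+90=350 · T[7,5]:5*15+65=140 · T[7,6]:6*1+15=21 · T[7,7]:7*0+1=1
B_6 = ΣS(6,k) = 1+31+90+65+15+1 = 203
B_7 = ΣS(7,k) = 1+63+301+350+140+21+1 = 877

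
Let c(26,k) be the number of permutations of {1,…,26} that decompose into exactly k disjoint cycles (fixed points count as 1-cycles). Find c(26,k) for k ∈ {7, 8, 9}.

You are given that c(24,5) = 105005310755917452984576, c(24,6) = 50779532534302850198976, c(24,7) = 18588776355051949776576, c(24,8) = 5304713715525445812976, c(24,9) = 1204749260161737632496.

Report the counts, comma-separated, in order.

13746468217967926978680000, 4144457803247115877036800, 1001369304512841374110000

[25] T[25,6]:24*50779532534302850198976+105005310755917452984576=1323714091579185857760000 · T[25,7]:24*18588776355051949776576+50779532534302850198976=496910165055549644836800 · T[25,8]:24*5304713715525445812976+18588776355051949776576=145901905527662649288000 · T[25,9]:24*1204749260161737632496+5304713715525445812976=34218695959407148992880
[26] T[26,7]:25*496910165055549644836800+1323714091579185857760000=13746468217967926978680000 · T[26,8]:25*145901905527662649288000+496910165055549644836800=4144457803247115877036800 · T[26,9]:25*34218695959407148992880+145901905527662649288000=1001369304512841374110000
Read c(26,7) = 13746468217967926978680000, c(26,8) = 4144457803247115877036800, c(26,9) = 1001369304512841374110000.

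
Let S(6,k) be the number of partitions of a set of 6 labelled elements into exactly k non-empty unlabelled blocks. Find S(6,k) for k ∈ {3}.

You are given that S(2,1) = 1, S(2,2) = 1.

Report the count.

@3  (3,1):1·1+0→1, (3,2):1·2+1→3, (3,3):0·3+1→1
@4  (4,1):1·1+0→1, (4,2):3·2+1→7, (4,3):1·3+3→6
@5  (5,2):7·2+1→15, (5,3):6·3+7→25
@6  (6,3):25·3+15→90
Read S(6,3) = 90.

90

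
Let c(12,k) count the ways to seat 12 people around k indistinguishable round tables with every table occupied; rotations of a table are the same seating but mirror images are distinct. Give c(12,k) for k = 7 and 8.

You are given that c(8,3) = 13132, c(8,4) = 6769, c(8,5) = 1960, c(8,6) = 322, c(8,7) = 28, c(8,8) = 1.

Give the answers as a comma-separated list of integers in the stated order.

2637558, 357423

@9  (9,4):6769·8+13132→67284, (9,5):1960·8+6769→22449, (9,6):322·8+1960→4536, (9,7):28·8+322→546, (9,8):1·8+28→36
@10  (10,5):22449·9+67284→269325, (10,6):4536·9+22449→63273, (10,7):546·9+4536→9450, (10,8):36·9+546→870
@11  (11,6):63273·10+269325→902055, (11,7):9450·10+63273→157773, (11,8):870·10+9450→18150
@12  (12,7):157773·11+902055→2637558, (12,8):18150·11+157773→357423
Read c(12,7) = 2637558, c(12,8) = 357423.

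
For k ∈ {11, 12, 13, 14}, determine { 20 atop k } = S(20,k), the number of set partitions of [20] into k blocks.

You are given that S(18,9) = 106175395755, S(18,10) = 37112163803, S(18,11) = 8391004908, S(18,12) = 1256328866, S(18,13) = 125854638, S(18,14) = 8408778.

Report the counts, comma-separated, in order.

1900842429486, 411016633391, 61068660380, 6302524580

i=19: T(19,10)=106175395755+10·37112163803=477297033785 | T(19,11)=37112163803+11·8391004908=129413217791 | T(19,12)=8391004908+12·1256328866=23466951300 | T(19,13)=1256328866+13·125854638=2892439160 | T(19,14)=125854638+14·8408778=243577530
i=20: T(20,11)=477297033785+11·129413217791=1900842429486 | T(20,12)=129413217791+12·23466951300=411016633391 | T(20,13)=23466951300+13·2892439160=61068660380 | T(20,14)=2892439160+14·243577530=6302524580
Read S(20,11) = 1900842429486, S(20,12) = 411016633391, S(20,13) = 61068660380, S(20,14) = 6302524580.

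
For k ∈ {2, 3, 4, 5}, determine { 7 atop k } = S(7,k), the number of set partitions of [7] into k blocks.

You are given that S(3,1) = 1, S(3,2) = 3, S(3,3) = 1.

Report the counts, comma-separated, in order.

63, 301, 350, 140

[4] T[4,1]:1*1+0=1 · T[4,2]:2*3+1=7 · T[4,3]:3*1+3=6 · T[4,4]:4*0+1=1
[5] T[5,1]:1*1+0=1 · T[5,2]:2*7+1=15 · T[5,3]:3*6+7=25 · T[5,4]:4*1+6=10 · T[5,5]:5*0+1=1
[6] T[6,1]:1*1+0=1 · T[6,2]:2*15+1=31 · T[6,3]:3*25+15=90 · T[6,4]:4*10+25=65 · T[6,5]:5*1+10=15
[7] T[7,2]:2*31+1=63 · T[7,3]:3*90+31=301 · T[7,4]:4*65+90=350 · T[7,5]:5*15+65=140
Read S(7,2) = 63, S(7,3) = 301, S(7,4) = 350, S(7,5) = 140.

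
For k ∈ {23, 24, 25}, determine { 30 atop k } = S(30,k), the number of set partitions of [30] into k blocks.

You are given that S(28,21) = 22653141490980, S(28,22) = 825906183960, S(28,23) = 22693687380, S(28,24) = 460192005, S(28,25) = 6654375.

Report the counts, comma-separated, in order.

71823880393200, 2157580085700, 49402080000

[29] T[29,22]:22*825906183960+22653141490980=40823077538100 · T[29,23]:23*22693687380+825906183960=1347860993700 · T[29,24]:24*460192005+22693687380=33738295500 · T[29,25]:25*6654375+460192005=626551380
[30] T[30,23]:23*1347860993700+40823077538100=71823880393200 · T[30,24]:24*33738295500+1347860993700=2157580085700 · T[30,25]:25*626551380+33738295500=49402080000
Read S(30,23) = 71823880393200, S(30,24) = 2157580085700, S(30,25) = 49402080000.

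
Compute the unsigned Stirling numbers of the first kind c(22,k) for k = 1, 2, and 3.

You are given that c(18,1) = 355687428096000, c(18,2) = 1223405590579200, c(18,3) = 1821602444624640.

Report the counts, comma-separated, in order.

row 19: T[19][1]=18·355687428096000+0=6402373705728000  T[19][2]=18·1223405590579200+355687428096000=22376988058521600  T[19][3]=18·1821602444624640+1223405590579200=34012249593822720
row 20: T[20][1]=19·6402373705728000+0=121645100408832000  T[20][2]=19·22376988058521600+6402373705728000=431565146817638400  T[20][3]=19·34012249593822720+22376988058521600=668609730341153280
row 21: T[21][1]=20·121645100408832000+0=2432902008176640000  T[21][2]=20·431565146817638400+121645100408832000=8752948036761600000  T[21][3]=20·668609730341153280+431565146817638400=13803759753640704000
row 22: T[22][1]=21·2432902008176640000+0=51090942171709440000  T[22][2]=21·8752948036761600000+2432902008176640000=186244810780170240000  T[22][3]=21·13803759753640704000+8752948036761600000=298631902863216384000
Read c(22,1) = 51090942171709440000, c(22,2) = 186244810780170240000, c(22,3) = 298631902863216384000.

51090942171709440000, 186244810780170240000, 298631902863216384000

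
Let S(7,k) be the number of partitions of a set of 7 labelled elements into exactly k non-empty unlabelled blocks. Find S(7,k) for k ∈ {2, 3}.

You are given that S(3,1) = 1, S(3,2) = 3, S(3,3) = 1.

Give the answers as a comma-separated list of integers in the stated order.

63, 301

row 4: T[4][1]=1·1+0=1  T[4][2]=2·3+1=7  T[4][3]=3·1+3=6
row 5: T[5][1]=1·1+0=1  T[5][2]=2·7+1=15  T[5][3]=3·6+7=25
row 6: T[6][1]=1·1+0=1  T[6][2]=2·15+1=31  T[6][3]=3·25+15=90
row 7: T[7][2]=2·31+1=63  T[7][3]=3·90+31=301
Read S(7,2) = 63, S(7,3) = 301.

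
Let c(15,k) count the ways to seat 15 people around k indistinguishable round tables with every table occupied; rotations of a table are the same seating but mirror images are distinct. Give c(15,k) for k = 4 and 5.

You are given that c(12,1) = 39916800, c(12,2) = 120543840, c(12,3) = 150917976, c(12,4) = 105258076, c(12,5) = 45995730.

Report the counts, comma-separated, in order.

310989260400, 159721605680

@13  (13,2):120543840·12+39916800→1486442880, (13,3):150917976·12+120543840→1931559552, (13,4):105258076·12+150917976→1414014888, (13,5):45995730·12+105258076→657206836
@14  (14,3):1931559552·13+1486442880→26596717056, (14,4):1414014888·13+1931559552→20313753096, (14,5):657206836·13+1414014888→9957703756
@15  (15,4):20313753096·14+26596717056→310989260400, (15,5):9957703756·14+20313753096→159721605680
Read c(15,4) = 310989260400, c(15,5) = 159721605680.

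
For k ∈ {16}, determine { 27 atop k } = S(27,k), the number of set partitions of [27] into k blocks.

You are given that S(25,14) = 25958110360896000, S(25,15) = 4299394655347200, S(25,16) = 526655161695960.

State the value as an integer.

294063066070824960

row 26: T[26][15]=15·4299394655347200+25958110360896000=90449030191104000  T[26][16]=16·526655161695960+4299394655347200=12725877242482560
row 27: T[27][16]=16·12725877242482560+90449030191104000=294063066070824960
Read S(27,16) = 294063066070824960.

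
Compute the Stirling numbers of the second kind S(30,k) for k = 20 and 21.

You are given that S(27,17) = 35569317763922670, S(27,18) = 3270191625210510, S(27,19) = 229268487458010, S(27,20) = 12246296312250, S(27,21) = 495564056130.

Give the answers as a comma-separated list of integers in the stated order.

[28] T[28,18]:18*3270191625210510+35569317763922670=94432767017711850 · T[28,19]:19*229268487458010+3270191625210510=7626292886912700 · T[28,20]:20*12246296312250+229268487458010=474194413703010 · T[28,21]:21*495564056130+12246296312250=22653141490980
[29] T[29,19]:19*7626292886912700+94432767017711850=239332331869053150 · T[29,20]:20*474194413703010+7626292886912700=17110181160972900 · T[29,21]:21*22653141490980+474194413703010=949910385013590
[30] T[30,20]:20*17110181160972900+239332331869053150=581535955088511150 · T[30,21]:21*949910385013590+17110181160972900=37058299246258290
Read S(30,20) = 581535955088511150, S(30,21) = 37058299246258290.

581535955088511150, 37058299246258290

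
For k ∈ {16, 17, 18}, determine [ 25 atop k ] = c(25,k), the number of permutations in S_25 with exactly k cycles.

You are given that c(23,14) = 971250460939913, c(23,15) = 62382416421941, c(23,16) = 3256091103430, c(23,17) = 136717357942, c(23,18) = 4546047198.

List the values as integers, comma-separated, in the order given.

5700586321864500, 290886679867135, 12191224980000

r24: T_24,15=23×62382416421941+971250460939913=2406046038644556; T_24,16=23×3256091103430+62382416421941=137272511800831; T_24,17=23×136717357942+3256091103430=6400590336096; T_24,18=23×4546047198+136717357942=241276443496
r25: T_25,16=24×137272511800831+2406046038644556=5700586321864500; T_25,17=24×6400590336096+137272511800831=290886679867135; T_25,18=24×241276443496+6400590336096=12191224980000
Read c(25,16) = 5700586321864500, c(25,17) = 290886679867135, c(25,18) = 12191224980000.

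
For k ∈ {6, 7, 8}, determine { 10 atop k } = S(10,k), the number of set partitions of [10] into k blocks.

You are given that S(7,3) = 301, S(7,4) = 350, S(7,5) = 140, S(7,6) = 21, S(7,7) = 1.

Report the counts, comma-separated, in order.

22827, 5880, 750

@8  (8,4):350·4+301→1701, (8,5):140·5+350→1050, (8,6):21·6+140→266, (8,7):1·7+21→28, (8,8):0·8+1→1
@9  (9,5):1050·5+1701→6951, (9,6):266·6+1050→2646, (9,7):28·7+266→462, (9,8):1·8+28→36
@10  (10,6):2646·6+6951→22827, (10,7):462·7+2646→5880, (10,8):36·8+462→750
Read S(10,6) = 22827, S(10,7) = 5880, S(10,8) = 750.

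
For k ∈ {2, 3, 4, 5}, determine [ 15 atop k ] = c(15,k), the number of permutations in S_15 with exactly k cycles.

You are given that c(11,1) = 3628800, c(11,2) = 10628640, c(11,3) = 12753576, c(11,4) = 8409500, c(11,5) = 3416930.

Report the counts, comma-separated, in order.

283465647360, 392156797824, 310989260400, 159721605680

row 12: T[12][1]=11·3628800+0=39916800  T[12][2]=11·10628640+3628800=120543840  T[12][3]=11·12753576+10628640=150917976  T[12][4]=11·8409500+12753576=105258076  T[12][5]=11·3416930+8409500=45995730
row 13: T[13][1]=12·39916800+0=479001600  T[13][2]=12·120543840+39916800=1486442880  T[13][3]=12·150917976+120543840=1931559552  T[13][4]=12·105258076+150917976=1414014888  T[13][5]=12·45995730+105258076=657206836
row 14: T[14][1]=13·479001600+0=6227020800  T[14][2]=13·1486442880+479001600=19802759040  T[14][3]=13·1931559552+1486442880=26596717056  T[14][4]=13·1414014888+1931559552=20313753096  T[14][5]=13·657206836+1414014888=9957703756
row 15: T[15][2]=14·19802759040+6227020800=283465647360  T[15][3]=14·26596717056+19802759040=392156797824  T[15][4]=14·20313753096+26596717056=310989260400  T[15][5]=14·9957703756+20313753096=159721605680
Read c(15,2) = 283465647360, c(15,3) = 392156797824, c(15,4) = 310989260400, c(15,5) = 159721605680.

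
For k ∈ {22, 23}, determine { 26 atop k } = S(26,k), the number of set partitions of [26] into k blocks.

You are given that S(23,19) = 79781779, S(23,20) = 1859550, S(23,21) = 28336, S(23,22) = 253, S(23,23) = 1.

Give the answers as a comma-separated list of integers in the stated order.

238929405, 4126200

i=24: T(24,20)=79781779+20·1859550=116972779 | T(24,21)=1859550+21·28336=2454606 | T(24,22)=28336+22·253=33902 | T(24,23)=253+23·1=276
i=25: T(25,21)=116972779+21·2454606=168519505 | T(25,22)=2454606+22·33902=3200450 | T(25,23)=33902+23·276=40250
i=26: T(26,22)=168519505+22·3200450=238929405 | T(26,23)=3200450+23·40250=4126200
Read S(26,22) = 238929405, S(26,23) = 4126200.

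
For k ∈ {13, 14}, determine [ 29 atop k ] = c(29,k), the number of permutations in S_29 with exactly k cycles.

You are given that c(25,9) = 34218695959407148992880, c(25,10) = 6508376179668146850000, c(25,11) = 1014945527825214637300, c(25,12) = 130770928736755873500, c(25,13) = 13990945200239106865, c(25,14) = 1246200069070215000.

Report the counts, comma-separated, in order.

row 26: T[26][10]=25·6508376179668146850000+34218695959407148992880=196928100451110820242880  T[26][11]=25·1014945527825214637300+6508376179668146850000=31882014375298512782500  T[26][12]=25·130770928736755873500+1014945527825214637300=4284218746244111474800  T[26][13]=25·13990945200239106865+130770928736755873500=480544558742733545125  T[26][14]=25·1246200069070215000+13990945200239106865=45145946926994481865
row 27: T[27][11]=26·31882014375298512782500+196928100451110820242880=1025860474208872152587880  T[27][12]=26·4284218746244111474800+31882014375298512782500=143271701777645411127300  T[27][13]=26·480544558742733545125+4284218746244111474800=16778377273555183648050  T[27][14]=26·45145946926994481865+480544558742733545125=1654339178844590073615
row 28: T[28][12]=27·143271701777645411127300+1025860474208872152587880=4894196422205298253024980  T[28][13]=27·16778377273555183648050+143271701777645411127300=596287888163635369624650  T[28][14]=27·1654339178844590073615+16778377273555183648050=61445535102359115635655
row 29: T[29][13]=28·596287888163635369624650+4894196422205298253024980=21590257290787088602515180  T[29][14]=28·61445535102359115635655+596287888163635369624650=2316762871029690607422990
Read c(29,13) = 21590257290787088602515180, c(29,14) = 2316762871029690607422990.

21590257290787088602515180, 2316762871029690607422990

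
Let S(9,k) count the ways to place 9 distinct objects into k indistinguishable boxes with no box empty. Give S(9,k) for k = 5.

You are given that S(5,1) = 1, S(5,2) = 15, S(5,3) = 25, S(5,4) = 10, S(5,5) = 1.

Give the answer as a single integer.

6951

i=6: T(6,2)=1+2·15=31 | T(6,3)=15+3·25=90 | T(6,4)=25+4·10=65 | T(6,5)=10+5·1=15
i=7: T(7,3)=31+3·90=301 | T(7,4)=90+4·65=350 | T(7,5)=65+5·15=140
i=8: T(8,4)=301+4·350=1701 | T(8,5)=350+5·140=1050
i=9: T(9,5)=1701+5·1050=6951
Read S(9,5) = 6951.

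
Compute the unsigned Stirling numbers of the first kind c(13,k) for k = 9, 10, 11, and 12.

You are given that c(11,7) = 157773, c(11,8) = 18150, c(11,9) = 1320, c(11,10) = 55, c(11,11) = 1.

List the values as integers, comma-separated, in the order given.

749463, 55770, 2717, 78

i=12: T(12,8)=157773+11·18150=357423 | T(12,9)=18150+11·1320=32670 | T(12,10)=1320+11·55=1925 | T(12,11)=55+11·1=66 | T(12,12)=1+11·0=1
i=13: T(13,9)=357423+12·32670=749463 | T(13,10)=32670+12·1925=55770 | T(13,11)=1925+12·66=2717 | T(13,12)=66+12·1=78
Read c(13,9) = 749463, c(13,10) = 55770, c(13,11) = 2717, c(13,12) = 78.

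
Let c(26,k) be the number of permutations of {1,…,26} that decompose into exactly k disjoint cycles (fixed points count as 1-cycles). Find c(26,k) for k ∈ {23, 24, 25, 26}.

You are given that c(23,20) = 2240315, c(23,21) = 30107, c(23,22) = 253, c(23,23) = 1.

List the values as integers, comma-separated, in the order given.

4858750, 50050, 325, 1

@24  (24,21):30107·23+2240315→2932776, (24,22):253·23+30107→35926, (24,23):1·23+253→276, (24,24):0·23+1→1
@25  (25,22):35926·24+2932776→3795000, (25,23):276·24+35926→42550, (25,24):1·24+276→300, (25,25):0·24+1→1
@26  (26,23):42550·25+3795000→4858750, (26,24):300·25+42550→50050, (26,25):1·25+300→325, (26,26):0·25+1→1
Read c(26,23) = 4858750, c(26,24) = 50050, c(26,25) = 325, c(26,26) = 1.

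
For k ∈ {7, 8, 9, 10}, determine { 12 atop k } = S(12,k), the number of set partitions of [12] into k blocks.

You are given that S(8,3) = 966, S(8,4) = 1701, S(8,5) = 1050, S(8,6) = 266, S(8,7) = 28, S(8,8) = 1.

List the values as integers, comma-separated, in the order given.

627396, 159027, 22275, 1705

row 9: T[9][4]=4·1701+966=7770  T[9][5]=5·1050+1701=6951  T[9][6]=6·266+1050=2646  T[9][7]=7·28+266=462  T[9][8]=8·1+28=36  T[9][9]=9·0+1=1
row 10: T[10][5]=5·6951+7770=42525  T[10][6]=6·2646+6951=22827  T[10][7]=7·462+2646=5880  T[10][8]=8·36+462=750  T[10][9]=9·1+36=45  T[10][10]=10·0+1=1
row 11: T[11][6]=6·22827+42525=179487  T[11][7]=7·5880+22827=63987  T[11][8]=8·750+5880=11880  T[11][9]=9·45+750=1155  T[11][10]=10·1+45=55
row 12: T[12][7]=7·63987+179487=627396  T[12][8]=8·11880+63987=159027  T[12][9]=9·1155+11880=22275  T[12][10]=10·55+1155=1705
Read S(12,7) = 627396, S(12,8) = 159027, S(12,9) = 22275, S(12,10) = 1705.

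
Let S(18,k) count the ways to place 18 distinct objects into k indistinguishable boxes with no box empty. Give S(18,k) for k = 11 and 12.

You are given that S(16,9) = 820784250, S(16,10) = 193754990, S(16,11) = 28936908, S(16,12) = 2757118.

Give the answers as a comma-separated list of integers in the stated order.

r17: T_17,10=10×193754990+820784250=2758334150; T_17,11=11×28936908+193754990=512060978; T_17,12=12×2757118+28936908=62022324
r18: T_18,11=11×512060978+2758334150=8391004908; T_18,12=12×62022324+512060978=1256328866
Read S(18,11) = 8391004908, S(18,12) = 1256328866.

8391004908, 1256328866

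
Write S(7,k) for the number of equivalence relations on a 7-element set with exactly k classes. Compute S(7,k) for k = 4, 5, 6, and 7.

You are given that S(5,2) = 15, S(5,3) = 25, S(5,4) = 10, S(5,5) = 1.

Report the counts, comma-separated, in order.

350, 140, 21, 1

[6] T[6,3]:3*25+15=90 · T[6,4]:4*10+25=65 · T[6,5]:5*1+10=15 · T[6,6]:6*0+1=1
[7] T[7,4]:4*65+90=350 · T[7,5]:5*15+65=140 · T[7,6]:6*1+15=21 · T[7,7]:7*0+1=1
Read S(7,4) = 350, S(7,5) = 140, S(7,6) = 21, S(7,7) = 1.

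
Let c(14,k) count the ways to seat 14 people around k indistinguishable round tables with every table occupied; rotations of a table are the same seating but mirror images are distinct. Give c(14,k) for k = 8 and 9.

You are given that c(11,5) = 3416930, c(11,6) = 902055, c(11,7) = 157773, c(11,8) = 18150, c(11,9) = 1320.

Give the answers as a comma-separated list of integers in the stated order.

r12: T_12,6=11×902055+3416930=13339535; T_12,7=11×157773+902055=2637558; T_12,8=11×18150+157773=357423; T_12,9=11×1320+18150=32670
r13: T_13,7=12×2637558+13339535=44990231; T_13,8=12×357423+2637558=6926634; T_13,9=12×32670+357423=749463
r14: T_14,8=13×6926634+44990231=135036473; T_14,9=13×749463+6926634=16669653
Read c(14,8) = 135036473, c(14,9) = 16669653.

135036473, 16669653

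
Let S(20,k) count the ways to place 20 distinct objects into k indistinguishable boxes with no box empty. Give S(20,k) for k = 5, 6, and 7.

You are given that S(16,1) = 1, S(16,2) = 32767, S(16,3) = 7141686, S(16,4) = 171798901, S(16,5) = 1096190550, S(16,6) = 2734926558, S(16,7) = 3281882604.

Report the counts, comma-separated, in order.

i=17: T(17,2)=1+2·32767=65535 | T(17,3)=32767+3·7141686=21457825 | T(17,4)=7141686+4·171798901=694337290 | T(17,5)=171798901+5·1096190550=5652751651 | T(17,6)=1096190550+6·2734926558=17505749898 | T(17,7)=2734926558+7·3281882604=25708104786
i=18: T(18,3)=65535+3·21457825=64439010 | T(18,4)=21457825+4·694337290=2798806985 | T(18,5)=694337290+5·5652751651=28958095545 | T(18,6)=5652751651+6·17505749898=110687251039 | T(18,7)=17505749898+7·25708104786=197462483400
i=19: T(19,4)=64439010+4·2798806985=11259666950 | T(19,5)=2798806985+5·28958095545=147589284710 | T(19,6)=28958095545+6·110687251039=693081601779 | T(19,7)=110687251039+7·197462483400=1492924634839
i=20: T(20,5)=11259666950+5·147589284710=749206090500 | T(20,6)=147589284710+6·693081601779=4306078895384 | T(20,7)=693081601779+7·1492924634839=11143554045652
Read S(20,5) = 749206090500, S(20,6) = 4306078895384, S(20,7) = 11143554045652.

749206090500, 4306078895384, 11143554045652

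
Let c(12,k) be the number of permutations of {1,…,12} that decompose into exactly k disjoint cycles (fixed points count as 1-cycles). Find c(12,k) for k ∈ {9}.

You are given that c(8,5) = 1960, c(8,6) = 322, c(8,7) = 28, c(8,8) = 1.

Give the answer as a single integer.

@9  (9,6):322·8+1960→4536, (9,7):28·8+322→546, (9,8):1·8+28→36, (9,9):0·8+1→1
@10  (10,7):546·9+4536→9450, (10,8):36·9+546→870, (10,9):1·9+36→45
@11  (11,8):870·10+9450→18150, (11,9):45·10+870→1320
@12  (12,9):1320·11+18150→32670
Read c(12,9) = 32670.

32670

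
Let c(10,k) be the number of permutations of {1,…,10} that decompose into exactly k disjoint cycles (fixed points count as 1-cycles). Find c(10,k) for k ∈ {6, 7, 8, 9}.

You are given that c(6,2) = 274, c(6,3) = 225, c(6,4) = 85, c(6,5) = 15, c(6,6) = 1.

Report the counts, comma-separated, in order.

63273, 9450, 870, 45

row 7: T[7][3]=6·225+274=1624  T[7][4]=6·85+225=735  T[7][5]=6·15+85=175  T[7][6]=6·1+15=21  T[7][7]=6·0+1=1
row 8: T[8][4]=7·735+1624=6769  T[8][5]=7·175+735=1960  T[8][6]=7·21+175=322  T[8][7]=7·1+21=28  T[8][8]=7·0+1=1
row 9: T[9][5]=8·1960+6769=22449  T[9][6]=8·322+1960=4536  T[9][7]=8·28+322=546  T[9][8]=8·1+28=36  T[9][9]=8·0+1=1
row 10: T[10][6]=9·4536+22449=63273  T[10][7]=9·546+4536=9450  T[10][8]=9·36+546=870  T[10][9]=9·1+36=45
Read c(10,6) = 63273, c(10,7) = 9450, c(10,8) = 870, c(10,9) = 45.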